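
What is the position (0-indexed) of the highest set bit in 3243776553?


0b11000001010110000001101000101001. Highest set bit at position 31

31


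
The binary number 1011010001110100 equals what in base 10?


1011010001110100 in decimal = 46196

46196


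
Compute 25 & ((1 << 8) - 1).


25 & 255 = 25

25


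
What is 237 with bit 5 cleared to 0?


237 & ~(1 << 5) = 205

205


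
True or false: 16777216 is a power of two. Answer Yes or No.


0b1000000000000000000000000. Only one bit set => Yes

Yes


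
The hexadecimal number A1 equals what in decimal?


A1 hex = 161 decimal

161


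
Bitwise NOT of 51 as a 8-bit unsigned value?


~0b110011 = 0b11001100 = 204 (8-bit unsigned)

204


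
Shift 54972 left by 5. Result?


0b1101011010111100 << 5 = 0b110101101011110000000 = 1759104

1759104


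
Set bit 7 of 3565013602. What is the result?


3565013602 | (1 << 7) = 3565013602 | 128 = 3565013730

3565013730


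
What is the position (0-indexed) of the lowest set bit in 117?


0b1110101. Lowest set bit at position 0

0


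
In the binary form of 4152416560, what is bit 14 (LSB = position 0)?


0b11110111100000001101100100110000, position 14 = 1

1


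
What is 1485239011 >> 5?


0b1011000100001101111001011100011 >> 5 = 0b10110001000011011110010111 = 46413719

46413719


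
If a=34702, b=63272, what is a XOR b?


34702 ^ 63272 = 28838

28838


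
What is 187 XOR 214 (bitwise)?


0b10111011 ^ 0b11010110 = 0b1101101 = 109

109


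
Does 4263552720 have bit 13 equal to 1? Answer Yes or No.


0b11111110001000001010011011010000, bit 13 = 1. Yes

Yes


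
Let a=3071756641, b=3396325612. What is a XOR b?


3071756641 ^ 3396325612 = 2105055629

2105055629


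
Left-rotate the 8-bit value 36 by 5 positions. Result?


Rotate 0b100100 left by 5 (8-bit) = 0b10000100 = 132

132


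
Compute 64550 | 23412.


0b1111110000100110 | 0b101101101110100 = 0b1111111101110110 = 65398

65398


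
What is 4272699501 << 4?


0b11111110101011000011100001101101 << 4 = 0b111111101010110000111000011011010000 = 68363192016

68363192016


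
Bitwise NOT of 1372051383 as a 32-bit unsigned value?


~0b1010001110001111101011110110111 = 0b10101110001110000010100001001000 = 2922915912 (32-bit unsigned)

2922915912


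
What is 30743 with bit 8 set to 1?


30743 | (1 << 8) = 30743 | 256 = 30999

30999


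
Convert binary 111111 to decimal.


111111 in decimal = 63

63


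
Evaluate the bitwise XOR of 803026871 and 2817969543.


0b101111110111010011011110110111 ^ 0b10100111111101101100110110000111 = 0b10001000001010111111101000110000 = 2284583472

2284583472


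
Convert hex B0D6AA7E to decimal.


B0D6AA7E hex = 2966858366 decimal

2966858366


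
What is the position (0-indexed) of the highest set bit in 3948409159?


0b11101011010101111111000101000111. Highest set bit at position 31

31


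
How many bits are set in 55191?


0b1101011110010111 has 11 set bits

11


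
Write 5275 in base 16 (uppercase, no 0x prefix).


5275 = 149B hex

149B


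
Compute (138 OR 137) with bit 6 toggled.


Step 1: 138 | 137 = 139
Step 2: 139 ^ (1 << 6) = 139 ^ 64 = 203

203


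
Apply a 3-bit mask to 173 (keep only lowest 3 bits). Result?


173 & 7 = 5

5


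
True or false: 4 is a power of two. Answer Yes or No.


0b100. Only one bit set => Yes

Yes


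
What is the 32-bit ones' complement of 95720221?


95720221 ^ 4294967295 = 4199247074

4199247074


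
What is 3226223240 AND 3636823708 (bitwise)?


0b11000000010011000100001010001000 & 0b11011000110001011000011010011100 = 0b11000000010001000000001010001000 = 3225682568

3225682568


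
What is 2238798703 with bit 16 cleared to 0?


2238798703 & ~(1 << 16) = 2238733167

2238733167


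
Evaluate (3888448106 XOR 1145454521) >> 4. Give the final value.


Step 1: 3888448106 ^ 1145454521 = 2743287251
Step 2: 2743287251 >> 4 = 171455453

171455453


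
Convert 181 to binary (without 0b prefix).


181 = 10110101 in binary

10110101


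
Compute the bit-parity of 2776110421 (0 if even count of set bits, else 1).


0b10100101011110000001010101010101 has 15 ones => parity 1

1


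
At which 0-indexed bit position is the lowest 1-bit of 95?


0b1011111. Lowest set bit at position 0

0


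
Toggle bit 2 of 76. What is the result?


76 ^ (1 << 2) = 76 ^ 4 = 72

72


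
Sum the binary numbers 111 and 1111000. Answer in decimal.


111 + 1111000 = 1111111 = 127

127


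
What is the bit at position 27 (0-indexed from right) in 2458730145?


0b10010010100011010011111010100001, position 27 = 0

0


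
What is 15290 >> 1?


0b11101110111010 >> 1 = 0b1110111011101 = 7645

7645


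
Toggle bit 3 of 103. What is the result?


103 ^ (1 << 3) = 103 ^ 8 = 111

111


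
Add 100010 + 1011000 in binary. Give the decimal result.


100010 + 1011000 = 1111010 = 122

122


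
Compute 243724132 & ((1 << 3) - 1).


243724132 & 7 = 4

4


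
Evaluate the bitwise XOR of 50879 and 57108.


0b1100011010111111 ^ 0b1101111100010100 = 0b1100110101011 = 6571

6571


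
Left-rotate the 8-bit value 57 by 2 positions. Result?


Rotate 0b111001 left by 2 (8-bit) = 0b11100100 = 228

228


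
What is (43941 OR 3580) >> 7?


Step 1: 43941 | 3580 = 45053
Step 2: 45053 >> 7 = 351

351


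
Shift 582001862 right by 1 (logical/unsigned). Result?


0b100010101100001010010011000110 >> 1 = 0b10001010110000101001001100011 = 291000931

291000931


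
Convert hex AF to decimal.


AF hex = 175 decimal

175


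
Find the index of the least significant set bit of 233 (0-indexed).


0b11101001. Lowest set bit at position 0

0


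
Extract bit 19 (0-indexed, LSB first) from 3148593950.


0b10111011101010111011101100011110, position 19 = 1

1


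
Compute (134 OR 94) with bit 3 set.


Step 1: 134 | 94 = 222
Step 2: 222 | (1 << 3) = 222 | 8 = 222

222


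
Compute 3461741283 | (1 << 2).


3461741283 | (1 << 2) = 3461741283 | 4 = 3461741287

3461741287


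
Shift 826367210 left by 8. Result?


0b110001010000010101110011101010 << 8 = 0b11000101000001010111001110101000000000 = 211550005760

211550005760


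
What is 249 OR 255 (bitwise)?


0b11111001 | 0b11111111 = 0b11111111 = 255

255


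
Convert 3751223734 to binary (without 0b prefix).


3751223734 = 11011111100101110010000110110110 in binary

11011111100101110010000110110110


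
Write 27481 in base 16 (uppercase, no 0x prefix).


27481 = 6B59 hex

6B59


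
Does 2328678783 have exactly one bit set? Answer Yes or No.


0b10001010110011001101000101111111. Multiple bits set => No

No


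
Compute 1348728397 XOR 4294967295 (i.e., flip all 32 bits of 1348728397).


1348728397 ^ 4294967295 = 2946238898

2946238898


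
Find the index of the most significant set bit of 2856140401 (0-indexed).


0b10101010001111010011111001110001. Highest set bit at position 31

31


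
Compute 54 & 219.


0b110110 & 0b11011011 = 0b10010 = 18

18


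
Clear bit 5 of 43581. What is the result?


43581 & ~(1 << 5) = 43549

43549


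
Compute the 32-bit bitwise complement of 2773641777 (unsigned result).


~0b10100101010100100110101000110001 = 0b1011010101011011001010111001110 = 1521325518 (32-bit unsigned)

1521325518


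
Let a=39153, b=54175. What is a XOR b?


39153 ^ 54175 = 19310

19310


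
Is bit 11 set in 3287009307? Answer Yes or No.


0b11000011111010111100100000011011, bit 11 = 1. Yes

Yes


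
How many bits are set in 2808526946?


0b10100111011001101011100001100010 has 16 set bits

16


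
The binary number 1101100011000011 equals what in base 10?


1101100011000011 in decimal = 55491

55491


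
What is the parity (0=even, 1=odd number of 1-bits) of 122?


0b1111010 has 5 ones => parity 1

1


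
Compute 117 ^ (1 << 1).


117 ^ (1 << 1) = 117 ^ 2 = 119

119


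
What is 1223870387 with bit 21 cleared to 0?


1223870387 & ~(1 << 21) = 1221773235

1221773235


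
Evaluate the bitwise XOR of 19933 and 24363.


0b100110111011101 ^ 0b101111100101011 = 0b1001011110110 = 4854

4854


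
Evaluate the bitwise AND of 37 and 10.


0b100101 & 0b1010 = 0b0 = 0

0


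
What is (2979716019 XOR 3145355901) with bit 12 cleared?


Step 1: 2979716019 ^ 3145355901 = 182487502
Step 2: 182487502 & ~(1 << 12) = 182487502

182487502


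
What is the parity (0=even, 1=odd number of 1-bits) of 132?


0b10000100 has 2 ones => parity 0

0


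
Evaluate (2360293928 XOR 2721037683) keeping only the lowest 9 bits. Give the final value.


Step 1: 2360293928 ^ 2721037683 = 780175195
Step 2: 780175195 & 511 = 347

347


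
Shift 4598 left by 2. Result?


0b1000111110110 << 2 = 0b100011111011000 = 18392

18392


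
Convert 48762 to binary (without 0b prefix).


48762 = 1011111001111010 in binary

1011111001111010


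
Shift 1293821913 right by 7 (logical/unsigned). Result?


0b1001101000111100010011111011001 >> 7 = 0b100110100011110001001111 = 10107983

10107983


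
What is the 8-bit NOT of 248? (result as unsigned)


~0b11111000 = 0b111 = 7 (8-bit unsigned)

7


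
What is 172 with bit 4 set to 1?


172 | (1 << 4) = 172 | 16 = 188

188


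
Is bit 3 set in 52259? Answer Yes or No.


0b1100110000100011, bit 3 = 0. No

No


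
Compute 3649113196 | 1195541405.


0b11011001100000010000110001101100 | 0b1000111010000101000001110011101 = 0b11011111110000111000111111111101 = 3754135549

3754135549


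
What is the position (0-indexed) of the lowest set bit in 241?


0b11110001. Lowest set bit at position 0

0


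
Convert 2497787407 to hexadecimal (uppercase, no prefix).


2497787407 = 94E1360F hex

94E1360F


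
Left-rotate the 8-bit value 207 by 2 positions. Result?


Rotate 0b11001111 left by 2 (8-bit) = 0b111111 = 63

63


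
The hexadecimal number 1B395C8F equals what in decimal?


1B395C8F hex = 456744079 decimal

456744079


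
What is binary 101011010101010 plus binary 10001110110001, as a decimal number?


101011010101010 + 10001110110001 = 111101001011011 = 31323

31323


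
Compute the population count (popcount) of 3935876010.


0b11101010100110001011001110101010 has 17 set bits

17


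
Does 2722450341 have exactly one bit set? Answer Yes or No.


0b10100010010001010100101110100101. Multiple bits set => No

No


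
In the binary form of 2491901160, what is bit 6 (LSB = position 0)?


0b10010100100001110110010011101000, position 6 = 1

1


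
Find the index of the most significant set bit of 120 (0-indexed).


0b1111000. Highest set bit at position 6

6


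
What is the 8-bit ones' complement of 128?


128 ^ 255 = 127

127


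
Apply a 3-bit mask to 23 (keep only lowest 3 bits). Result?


23 & 7 = 7

7


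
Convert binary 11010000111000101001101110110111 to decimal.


11010000111000101001101110110111 in decimal = 3504511927

3504511927


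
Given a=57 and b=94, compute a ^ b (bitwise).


57 ^ 94 = 103

103


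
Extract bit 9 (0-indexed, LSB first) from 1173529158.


0b1000101111100101010001001000110, position 9 = 1

1


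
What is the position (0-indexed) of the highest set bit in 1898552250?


0b1110001001010011001101110111010. Highest set bit at position 30

30


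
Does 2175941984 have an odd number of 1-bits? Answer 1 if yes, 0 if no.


0b10000001101100100011110101100000 has 13 ones => parity 1

1


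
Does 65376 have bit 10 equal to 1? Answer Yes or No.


0b1111111101100000, bit 10 = 1. Yes

Yes


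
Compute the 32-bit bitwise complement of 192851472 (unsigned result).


~0b1011011111101010111000010000 = 0b11110100100000010101000111101111 = 4102115823 (32-bit unsigned)

4102115823


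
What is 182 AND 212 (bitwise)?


0b10110110 & 0b11010100 = 0b10010100 = 148

148


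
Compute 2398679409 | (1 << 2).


2398679409 | (1 << 2) = 2398679409 | 4 = 2398679413

2398679413


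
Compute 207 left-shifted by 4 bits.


0b11001111 << 4 = 0b110011110000 = 3312

3312


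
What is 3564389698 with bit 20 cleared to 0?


3564389698 & ~(1 << 20) = 3563341122

3563341122


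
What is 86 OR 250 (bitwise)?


0b1010110 | 0b11111010 = 0b11111110 = 254

254


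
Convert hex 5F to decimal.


5F hex = 95 decimal

95


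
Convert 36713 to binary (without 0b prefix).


36713 = 1000111101101001 in binary

1000111101101001


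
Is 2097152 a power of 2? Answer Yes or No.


0b1000000000000000000000. Only one bit set => Yes

Yes


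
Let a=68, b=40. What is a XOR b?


68 ^ 40 = 108

108


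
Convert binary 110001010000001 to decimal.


110001010000001 in decimal = 25217

25217


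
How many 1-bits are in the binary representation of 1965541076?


0b1110101001001111100011011010100 has 17 set bits

17


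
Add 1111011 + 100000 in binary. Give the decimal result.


1111011 + 100000 = 10011011 = 155

155


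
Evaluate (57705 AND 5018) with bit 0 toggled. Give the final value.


Step 1: 57705 & 5018 = 264
Step 2: 264 ^ (1 << 0) = 264 ^ 1 = 265

265


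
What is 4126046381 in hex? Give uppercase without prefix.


4126046381 = F5EE78AD hex

F5EE78AD


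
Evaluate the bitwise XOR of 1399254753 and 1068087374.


0b1010011011001101110111011100001 ^ 0b111111101010011011100001001110 = 0b1101100110011110101011010101111 = 1825527471

1825527471


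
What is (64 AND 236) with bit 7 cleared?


Step 1: 64 & 236 = 64
Step 2: 64 & ~(1 << 7) = 64

64


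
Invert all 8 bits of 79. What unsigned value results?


79 ^ 255 = 176

176


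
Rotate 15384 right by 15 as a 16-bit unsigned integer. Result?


Rotate 0b11110000011000 right by 15 (16-bit) = 0b111100000110000 = 30768

30768


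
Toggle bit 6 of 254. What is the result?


254 ^ (1 << 6) = 254 ^ 64 = 190

190


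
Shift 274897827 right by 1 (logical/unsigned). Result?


0b10000011000101001101110100011 >> 1 = 0b1000001100010100110111010001 = 137448913

137448913


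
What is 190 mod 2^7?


190 & 127 = 62

62


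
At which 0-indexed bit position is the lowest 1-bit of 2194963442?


0b10000010110101000111101111110010. Lowest set bit at position 1

1


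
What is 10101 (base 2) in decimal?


10101 in decimal = 21

21


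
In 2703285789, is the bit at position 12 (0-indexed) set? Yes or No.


0b10100001001000001101111000011101, bit 12 = 1. Yes

Yes


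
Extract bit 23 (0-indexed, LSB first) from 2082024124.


0b1111100000110010010101010111100, position 23 = 0

0


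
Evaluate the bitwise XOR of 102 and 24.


0b1100110 ^ 0b11000 = 0b1111110 = 126

126


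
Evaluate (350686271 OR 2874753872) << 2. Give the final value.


Step 1: 350686271 | 2874753872 = 3221180287
Step 2: 3221180287 << 2 = 12884721148

12884721148


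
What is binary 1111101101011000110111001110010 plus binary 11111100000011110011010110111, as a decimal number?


1111101101011000110111001110010 + 11111100000011110011010110111 = 10011101001011100101010100101001 = 2637059369

2637059369


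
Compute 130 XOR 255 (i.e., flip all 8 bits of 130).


130 ^ 255 = 125

125


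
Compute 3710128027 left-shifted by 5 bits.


0b11011101001001000000111110011011 << 5 = 0b1101110100100100000011111001101100000 = 118724096864

118724096864


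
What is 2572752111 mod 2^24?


2572752111 & 16777215 = 5838063

5838063


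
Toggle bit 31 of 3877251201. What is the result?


3877251201 ^ (1 << 31) = 3877251201 ^ 2147483648 = 1729767553

1729767553


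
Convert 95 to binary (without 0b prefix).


95 = 1011111 in binary

1011111


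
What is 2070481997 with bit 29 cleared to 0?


2070481997 & ~(1 << 29) = 1533611085

1533611085


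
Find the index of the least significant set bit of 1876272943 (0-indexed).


0b1101111110101011010011100101111. Lowest set bit at position 0

0


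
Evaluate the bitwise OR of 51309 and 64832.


0b1100100001101101 | 0b1111110101000000 = 0b1111110101101101 = 64877

64877


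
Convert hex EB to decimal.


EB hex = 235 decimal

235


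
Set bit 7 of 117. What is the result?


117 | (1 << 7) = 117 | 128 = 245

245


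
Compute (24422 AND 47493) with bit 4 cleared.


Step 1: 24422 & 47493 = 6404
Step 2: 6404 & ~(1 << 4) = 6404

6404


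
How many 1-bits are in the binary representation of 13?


0b1101 has 3 set bits

3


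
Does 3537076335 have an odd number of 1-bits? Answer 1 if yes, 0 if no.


0b11010010110100111000000001101111 has 16 ones => parity 0

0


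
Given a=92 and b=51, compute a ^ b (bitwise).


92 ^ 51 = 111

111


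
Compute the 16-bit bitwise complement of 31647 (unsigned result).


~0b111101110011111 = 0b1000010001100000 = 33888 (16-bit unsigned)

33888


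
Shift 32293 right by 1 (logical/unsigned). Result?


0b111111000100101 >> 1 = 0b11111100010010 = 16146

16146


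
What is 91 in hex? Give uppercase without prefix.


91 = 5B hex

5B


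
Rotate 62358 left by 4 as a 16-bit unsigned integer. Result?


Rotate 0b1111001110010110 left by 4 (16-bit) = 0b11100101101111 = 14703

14703


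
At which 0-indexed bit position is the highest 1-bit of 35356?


0b1000101000011100. Highest set bit at position 15

15


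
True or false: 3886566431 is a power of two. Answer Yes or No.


0b11100111101010000100110000011111. Multiple bits set => No

No


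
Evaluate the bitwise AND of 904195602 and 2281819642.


0b110101111001001110111000010010 & 0b10001000000000011100110111111010 = 0b1100110000010010 = 52242

52242


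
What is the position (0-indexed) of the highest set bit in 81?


0b1010001. Highest set bit at position 6

6


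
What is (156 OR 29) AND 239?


Step 1: 156 | 29 = 157
Step 2: 157 & 239 = 141

141


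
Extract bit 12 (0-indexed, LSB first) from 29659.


0b111001111011011, position 12 = 1

1


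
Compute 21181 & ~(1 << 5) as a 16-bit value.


21181 & ~(1 << 5) = 21149

21149


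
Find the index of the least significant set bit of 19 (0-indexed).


0b10011. Lowest set bit at position 0

0


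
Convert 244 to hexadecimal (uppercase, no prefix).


244 = F4 hex

F4


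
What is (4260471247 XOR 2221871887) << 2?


Step 1: 4260471247 ^ 2221871887 = 2040443584
Step 2: 2040443584 << 2 = 8161774336

8161774336


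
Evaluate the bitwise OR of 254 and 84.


0b11111110 | 0b1010100 = 0b11111110 = 254

254


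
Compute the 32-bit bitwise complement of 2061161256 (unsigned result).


~0b1111010110110101101001100101000 = 0b10000101001001010010110011010111 = 2233806039 (32-bit unsigned)

2233806039


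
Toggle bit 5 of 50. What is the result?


50 ^ (1 << 5) = 50 ^ 32 = 18

18


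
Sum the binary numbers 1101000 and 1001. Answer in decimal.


1101000 + 1001 = 1110001 = 113

113


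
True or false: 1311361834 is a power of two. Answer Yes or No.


0b1001110001010011100101100101010. Multiple bits set => No

No


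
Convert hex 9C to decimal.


9C hex = 156 decimal

156


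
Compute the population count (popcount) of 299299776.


0b10001110101101111001111000000 has 15 set bits

15


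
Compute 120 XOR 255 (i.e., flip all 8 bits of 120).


120 ^ 255 = 135

135


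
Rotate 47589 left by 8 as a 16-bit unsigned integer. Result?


Rotate 0b1011100111100101 left by 8 (16-bit) = 0b1110010110111001 = 58809

58809


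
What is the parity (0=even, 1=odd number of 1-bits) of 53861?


0b1101001001100101 has 8 ones => parity 0

0


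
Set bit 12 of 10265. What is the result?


10265 | (1 << 12) = 10265 | 4096 = 14361

14361


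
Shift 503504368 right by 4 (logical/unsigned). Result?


0b11110000000101101110111110000 >> 4 = 0b1111000000010110111011111 = 31469023

31469023


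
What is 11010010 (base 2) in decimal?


11010010 in decimal = 210

210


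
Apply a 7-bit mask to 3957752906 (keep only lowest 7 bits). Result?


3957752906 & 127 = 74

74


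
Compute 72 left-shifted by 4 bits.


0b1001000 << 4 = 0b10010000000 = 1152

1152


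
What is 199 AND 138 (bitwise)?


0b11000111 & 0b10001010 = 0b10000010 = 130

130


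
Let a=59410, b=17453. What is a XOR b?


59410 ^ 17453 = 44095

44095


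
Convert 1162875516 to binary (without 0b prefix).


1162875516 = 1000101010100000001001001111100 in binary

1000101010100000001001001111100


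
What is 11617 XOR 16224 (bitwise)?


0b10110101100001 ^ 0b11111101100000 = 0b1001000000001 = 4609

4609


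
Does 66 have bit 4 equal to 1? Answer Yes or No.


0b1000010, bit 4 = 0. No

No


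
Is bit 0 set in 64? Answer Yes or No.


0b1000000, bit 0 = 0. No

No


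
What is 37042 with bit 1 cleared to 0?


37042 & ~(1 << 1) = 37040

37040


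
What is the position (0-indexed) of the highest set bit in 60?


0b111100. Highest set bit at position 5

5


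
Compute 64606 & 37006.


0b1111110001011110 & 0b1001000010001110 = 0b1001000000001110 = 36878

36878


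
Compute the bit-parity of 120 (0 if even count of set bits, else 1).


0b1111000 has 4 ones => parity 0

0


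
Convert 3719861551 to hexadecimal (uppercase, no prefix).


3719861551 = DDB8952F hex

DDB8952F


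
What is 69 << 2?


0b1000101 << 2 = 0b100010100 = 276

276


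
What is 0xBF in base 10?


BF hex = 191 decimal

191


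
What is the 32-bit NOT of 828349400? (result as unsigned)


~0b110001010111111001101111011000 = 0b11001110101000000110010000100111 = 3466617895 (32-bit unsigned)

3466617895


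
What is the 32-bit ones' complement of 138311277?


138311277 ^ 4294967295 = 4156656018

4156656018


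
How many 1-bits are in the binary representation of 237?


0b11101101 has 6 set bits

6


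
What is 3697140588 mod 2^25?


3697140588 & 33554431 = 6153068

6153068


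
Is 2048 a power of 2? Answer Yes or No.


0b100000000000. Only one bit set => Yes

Yes


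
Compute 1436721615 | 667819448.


0b1010101101000101010000111001111 | 0b100111110011100001110110111000 = 0b1110111111011101011110111111111 = 2012134911

2012134911


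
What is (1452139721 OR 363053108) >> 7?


Step 1: 1452139721 | 363053108 = 1471145213
Step 2: 1471145213 >> 7 = 11493321

11493321


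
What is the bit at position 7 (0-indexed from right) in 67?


0b1000011, position 7 = 0

0


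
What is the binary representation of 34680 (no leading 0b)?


34680 = 1000011101111000 in binary

1000011101111000


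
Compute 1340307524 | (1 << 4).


1340307524 | (1 << 4) = 1340307524 | 16 = 1340307540

1340307540


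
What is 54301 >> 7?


0b1101010000011101 >> 7 = 0b110101000 = 424

424


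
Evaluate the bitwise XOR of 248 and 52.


0b11111000 ^ 0b110100 = 0b11001100 = 204

204


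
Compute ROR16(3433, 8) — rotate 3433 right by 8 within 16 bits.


Rotate 0b110101101001 right by 8 (16-bit) = 0b110100100001101 = 26893

26893


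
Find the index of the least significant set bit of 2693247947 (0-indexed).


0b10100000100001111011001111001011. Lowest set bit at position 0

0


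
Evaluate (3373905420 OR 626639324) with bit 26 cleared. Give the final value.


Step 1: 3373905420 | 626639324 = 3982096348
Step 2: 3982096348 & ~(1 << 26) = 3914987484

3914987484


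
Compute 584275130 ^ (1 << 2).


584275130 ^ (1 << 2) = 584275130 ^ 4 = 584275134

584275134


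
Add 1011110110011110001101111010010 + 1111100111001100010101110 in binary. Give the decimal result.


1011110110011110001101111010010 + 1111100111001100010101110 = 1100000110000101011010010000000 = 1623372928

1623372928


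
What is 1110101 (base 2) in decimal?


1110101 in decimal = 117

117


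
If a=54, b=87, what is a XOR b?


54 ^ 87 = 97

97


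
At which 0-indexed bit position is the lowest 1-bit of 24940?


0b110000101101100. Lowest set bit at position 2

2


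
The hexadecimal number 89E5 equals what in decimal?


89E5 hex = 35301 decimal

35301


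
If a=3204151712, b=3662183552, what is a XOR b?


3204151712 ^ 3662183552 = 1689453856

1689453856


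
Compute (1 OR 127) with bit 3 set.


Step 1: 1 | 127 = 127
Step 2: 127 | (1 << 3) = 127 | 8 = 127

127


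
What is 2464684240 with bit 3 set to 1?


2464684240 | (1 << 3) = 2464684240 | 8 = 2464684248

2464684248


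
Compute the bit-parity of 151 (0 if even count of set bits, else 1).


0b10010111 has 5 ones => parity 1

1


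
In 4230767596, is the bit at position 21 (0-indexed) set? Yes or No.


0b11111100001011000110001111101100, bit 21 = 1. Yes

Yes


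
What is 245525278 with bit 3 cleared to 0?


245525278 & ~(1 << 3) = 245525270

245525270


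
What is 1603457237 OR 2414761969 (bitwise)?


0b1011111100100101101000011010101 | 0b10001111111011100101011111110001 = 0b11011111111111101101011111110101 = 3758020597

3758020597


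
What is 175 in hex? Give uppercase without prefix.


175 = AF hex

AF


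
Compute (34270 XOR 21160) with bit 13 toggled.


Step 1: 34270 ^ 21160 = 55158
Step 2: 55158 ^ (1 << 13) = 55158 ^ 8192 = 63350

63350


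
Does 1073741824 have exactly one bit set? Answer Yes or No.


0b1000000000000000000000000000000. Only one bit set => Yes

Yes


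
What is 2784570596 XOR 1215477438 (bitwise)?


0b10100101111110010010110011100100 ^ 0b1001000011100101011011010111110 = 0b11101101100010111001101001011010 = 3985349210

3985349210


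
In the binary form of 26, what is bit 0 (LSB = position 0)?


0b11010, position 0 = 0

0


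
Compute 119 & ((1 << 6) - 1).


119 & 63 = 55

55


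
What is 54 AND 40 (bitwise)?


0b110110 & 0b101000 = 0b100000 = 32

32


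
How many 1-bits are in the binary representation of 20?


0b10100 has 2 set bits

2


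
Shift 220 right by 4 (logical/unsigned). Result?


0b11011100 >> 4 = 0b1101 = 13

13


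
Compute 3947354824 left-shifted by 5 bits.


0b11101011010001111101101011001000 << 5 = 0b1110101101000111110110101100100000000 = 126315354368

126315354368


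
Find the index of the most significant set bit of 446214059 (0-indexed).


0b11010100110001010111110101011. Highest set bit at position 28

28


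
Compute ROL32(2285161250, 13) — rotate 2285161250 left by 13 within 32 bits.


Rotate 0b10001000001101001100101100100010 left by 13 (32-bit) = 0b10011001011001000101000100000110 = 2573488390

2573488390


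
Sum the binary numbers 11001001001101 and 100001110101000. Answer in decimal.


11001001001101 + 100001110101000 = 111010111110101 = 30197

30197


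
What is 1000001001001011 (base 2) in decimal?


1000001001001011 in decimal = 33355

33355


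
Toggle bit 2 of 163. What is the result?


163 ^ (1 << 2) = 163 ^ 4 = 167

167


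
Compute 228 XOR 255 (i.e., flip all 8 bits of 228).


228 ^ 255 = 27

27


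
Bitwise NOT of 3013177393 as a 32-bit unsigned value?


~0b10110011100110010111000000110001 = 0b1001100011001101000111111001110 = 1281789902 (32-bit unsigned)

1281789902


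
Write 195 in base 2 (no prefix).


195 = 11000011 in binary

11000011


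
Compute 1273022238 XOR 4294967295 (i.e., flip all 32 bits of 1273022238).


1273022238 ^ 4294967295 = 3021945057

3021945057


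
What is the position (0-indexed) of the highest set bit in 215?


0b11010111. Highest set bit at position 7

7


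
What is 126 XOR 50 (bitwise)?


0b1111110 ^ 0b110010 = 0b1001100 = 76

76


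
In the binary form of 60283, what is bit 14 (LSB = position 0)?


0b1110101101111011, position 14 = 1

1


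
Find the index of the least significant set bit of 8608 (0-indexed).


0b10000110100000. Lowest set bit at position 5

5


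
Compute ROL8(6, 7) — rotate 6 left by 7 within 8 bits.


Rotate 0b110 left by 7 (8-bit) = 0b11 = 3

3


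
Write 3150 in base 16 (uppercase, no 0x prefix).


3150 = C4E hex

C4E


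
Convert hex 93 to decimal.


93 hex = 147 decimal

147


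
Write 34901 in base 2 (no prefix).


34901 = 1000100001010101 in binary

1000100001010101


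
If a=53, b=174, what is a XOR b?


53 ^ 174 = 155

155


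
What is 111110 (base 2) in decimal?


111110 in decimal = 62

62


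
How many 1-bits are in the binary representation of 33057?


0b1000000100100001 has 4 set bits

4


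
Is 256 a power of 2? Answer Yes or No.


0b100000000. Only one bit set => Yes

Yes


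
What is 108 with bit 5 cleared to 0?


108 & ~(1 << 5) = 76

76


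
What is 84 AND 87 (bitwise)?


0b1010100 & 0b1010111 = 0b1010100 = 84

84


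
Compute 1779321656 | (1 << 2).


1779321656 | (1 << 2) = 1779321656 | 4 = 1779321660

1779321660


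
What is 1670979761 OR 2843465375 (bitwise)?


0b1100011100110010010000010110001 | 0b10101001011110111101011010011111 = 0b11101011111110111111011010111111 = 3959158463

3959158463


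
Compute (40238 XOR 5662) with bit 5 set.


Step 1: 40238 ^ 5662 = 35632
Step 2: 35632 | (1 << 5) = 35632 | 32 = 35632

35632


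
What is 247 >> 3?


0b11110111 >> 3 = 0b11110 = 30

30


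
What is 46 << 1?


0b101110 << 1 = 0b1011100 = 92

92


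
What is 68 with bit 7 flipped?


68 ^ (1 << 7) = 68 ^ 128 = 196

196


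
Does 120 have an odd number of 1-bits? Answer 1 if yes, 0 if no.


0b1111000 has 4 ones => parity 0

0


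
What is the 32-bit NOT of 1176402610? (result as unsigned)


~0b1000110000111100111101010110010 = 0b10111001111000011000010101001101 = 3118564685 (32-bit unsigned)

3118564685


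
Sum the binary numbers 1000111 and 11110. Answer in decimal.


1000111 + 11110 = 1100101 = 101

101


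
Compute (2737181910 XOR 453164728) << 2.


Step 1: 2737181910 ^ 453164728 = 3089410670
Step 2: 3089410670 << 2 = 12357642680

12357642680


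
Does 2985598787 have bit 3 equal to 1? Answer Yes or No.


0b10110001111101001001111101000011, bit 3 = 0. No

No


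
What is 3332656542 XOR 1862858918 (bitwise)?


0b11000110101001000100110110011110 ^ 0b1101111000010001111100010100110 = 0b10101001101011001011010100111000 = 2846668088

2846668088


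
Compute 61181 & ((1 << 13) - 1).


61181 & 8191 = 3837

3837


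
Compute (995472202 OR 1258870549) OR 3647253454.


Step 1: 995472202 | 1258870549 = 2069755743
Step 2: 2069755743 | 3647253454 = 4219338719

4219338719


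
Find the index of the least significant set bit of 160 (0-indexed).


0b10100000. Lowest set bit at position 5

5


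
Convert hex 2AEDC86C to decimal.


2AEDC86C hex = 720226412 decimal

720226412


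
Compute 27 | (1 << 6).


27 | (1 << 6) = 27 | 64 = 91

91


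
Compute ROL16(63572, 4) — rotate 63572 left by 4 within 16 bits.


Rotate 0b1111100001010100 left by 4 (16-bit) = 0b1000010101001111 = 34127

34127


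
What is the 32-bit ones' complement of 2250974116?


2250974116 ^ 4294967295 = 2043993179

2043993179


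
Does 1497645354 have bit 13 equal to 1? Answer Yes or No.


0b1011001010001000100000100101010, bit 13 = 0. No

No


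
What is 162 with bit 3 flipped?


162 ^ (1 << 3) = 162 ^ 8 = 170

170


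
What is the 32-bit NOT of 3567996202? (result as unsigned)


~0b11010100101010110100110100101010 = 0b101011010101001011001011010101 = 726971093 (32-bit unsigned)

726971093


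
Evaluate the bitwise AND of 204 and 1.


0b11001100 & 0b1 = 0b0 = 0

0


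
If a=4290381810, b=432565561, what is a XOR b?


4290381810 ^ 432565561 = 3866258123

3866258123


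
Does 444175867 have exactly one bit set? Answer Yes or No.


0b11010011110011001010111111011. Multiple bits set => No

No


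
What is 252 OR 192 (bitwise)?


0b11111100 | 0b11000000 = 0b11111100 = 252

252


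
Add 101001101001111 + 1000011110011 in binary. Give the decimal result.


101001101001111 + 1000011110011 = 110010001000010 = 25666

25666


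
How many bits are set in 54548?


0b1101010100010100 has 7 set bits

7


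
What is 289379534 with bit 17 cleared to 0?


289379534 & ~(1 << 17) = 289248462

289248462


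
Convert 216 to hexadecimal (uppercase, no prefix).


216 = D8 hex

D8


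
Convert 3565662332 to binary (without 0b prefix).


3565662332 = 11010100100001111011000001111100 in binary

11010100100001111011000001111100


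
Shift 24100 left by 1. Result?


0b101111000100100 << 1 = 0b1011110001001000 = 48200

48200


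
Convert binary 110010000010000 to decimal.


110010000010000 in decimal = 25616

25616


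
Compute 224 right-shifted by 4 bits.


0b11100000 >> 4 = 0b1110 = 14

14


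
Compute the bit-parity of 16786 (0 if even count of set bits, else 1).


0b100000110010010 has 5 ones => parity 1

1


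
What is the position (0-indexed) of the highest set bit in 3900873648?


0b11101000100000101001101110110000. Highest set bit at position 31

31


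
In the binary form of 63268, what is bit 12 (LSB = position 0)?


0b1111011100100100, position 12 = 1

1


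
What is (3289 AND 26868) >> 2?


Step 1: 3289 & 26868 = 2256
Step 2: 2256 >> 2 = 564

564


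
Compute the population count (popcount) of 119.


0b1110111 has 6 set bits

6


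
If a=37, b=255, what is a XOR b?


37 ^ 255 = 218

218


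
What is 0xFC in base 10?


FC hex = 252 decimal

252


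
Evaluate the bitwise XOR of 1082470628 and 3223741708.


0b1000000100001010011000011100100 ^ 0b11000000001001100110010100001100 = 0b10000000101000110101010111101000 = 2158188008

2158188008


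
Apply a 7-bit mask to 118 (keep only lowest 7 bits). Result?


118 & 127 = 118

118


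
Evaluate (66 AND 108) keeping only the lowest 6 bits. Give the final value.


Step 1: 66 & 108 = 64
Step 2: 64 & 63 = 0

0


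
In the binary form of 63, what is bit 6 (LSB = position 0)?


0b111111, position 6 = 0

0


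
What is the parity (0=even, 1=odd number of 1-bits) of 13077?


0b11001100010101 has 7 ones => parity 1

1


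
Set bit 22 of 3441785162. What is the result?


3441785162 | (1 << 22) = 3441785162 | 4194304 = 3445979466

3445979466


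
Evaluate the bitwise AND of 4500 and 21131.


0b1000110010100 & 0b101001010001011 = 0b1000010000000 = 4224

4224


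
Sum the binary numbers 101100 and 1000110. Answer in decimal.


101100 + 1000110 = 1110010 = 114

114


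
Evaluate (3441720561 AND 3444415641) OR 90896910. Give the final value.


Step 1: 3441720561 & 3444415641 = 3439598737
Step 2: 3439598737 | 90896910 = 3446603423

3446603423


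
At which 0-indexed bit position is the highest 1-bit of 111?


0b1101111. Highest set bit at position 6

6


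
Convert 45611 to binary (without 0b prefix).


45611 = 1011001000101011 in binary

1011001000101011


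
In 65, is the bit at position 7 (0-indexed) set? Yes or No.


0b1000001, bit 7 = 0. No

No


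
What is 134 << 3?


0b10000110 << 3 = 0b10000110000 = 1072

1072


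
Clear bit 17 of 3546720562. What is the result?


3546720562 & ~(1 << 17) = 3546589490

3546589490


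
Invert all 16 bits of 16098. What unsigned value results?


16098 ^ 65535 = 49437

49437


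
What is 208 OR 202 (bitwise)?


0b11010000 | 0b11001010 = 0b11011010 = 218

218


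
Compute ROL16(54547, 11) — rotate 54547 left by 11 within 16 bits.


Rotate 0b1101010100010011 left by 11 (16-bit) = 0b1001111010101000 = 40616

40616


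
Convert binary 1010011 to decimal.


1010011 in decimal = 83

83


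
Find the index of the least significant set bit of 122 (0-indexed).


0b1111010. Lowest set bit at position 1

1


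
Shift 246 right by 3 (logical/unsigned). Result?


0b11110110 >> 3 = 0b11110 = 30

30


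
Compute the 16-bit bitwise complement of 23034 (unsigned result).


~0b101100111111010 = 0b1010011000000101 = 42501 (16-bit unsigned)

42501


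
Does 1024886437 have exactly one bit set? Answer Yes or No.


0b111101000101101000011010100101. Multiple bits set => No

No


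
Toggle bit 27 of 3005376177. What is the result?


3005376177 ^ (1 << 27) = 3005376177 ^ 134217728 = 3139593905

3139593905


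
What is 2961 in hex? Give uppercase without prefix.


2961 = B91 hex

B91


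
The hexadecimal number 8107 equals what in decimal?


8107 hex = 33031 decimal

33031


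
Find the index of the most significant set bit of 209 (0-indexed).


0b11010001. Highest set bit at position 7

7


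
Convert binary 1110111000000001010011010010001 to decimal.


1110111000000001010011010010001 in decimal = 1996531345

1996531345


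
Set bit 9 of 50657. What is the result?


50657 | (1 << 9) = 50657 | 512 = 51169

51169


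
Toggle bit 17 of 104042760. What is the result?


104042760 ^ (1 << 17) = 104042760 ^ 131072 = 103911688

103911688


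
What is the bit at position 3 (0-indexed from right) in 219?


0b11011011, position 3 = 1

1


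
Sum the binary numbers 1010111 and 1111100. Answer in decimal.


1010111 + 1111100 = 11010011 = 211

211


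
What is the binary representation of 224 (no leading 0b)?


224 = 11100000 in binary

11100000


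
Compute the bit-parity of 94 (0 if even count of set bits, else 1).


0b1011110 has 5 ones => parity 1

1


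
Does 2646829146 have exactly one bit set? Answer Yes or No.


0b10011101110000110110100001011010. Multiple bits set => No

No


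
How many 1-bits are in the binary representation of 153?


0b10011001 has 4 set bits

4


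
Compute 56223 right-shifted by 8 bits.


0b1101101110011111 >> 8 = 0b11011011 = 219

219


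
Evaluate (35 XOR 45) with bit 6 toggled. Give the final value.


Step 1: 35 ^ 45 = 14
Step 2: 14 ^ (1 << 6) = 14 ^ 64 = 78

78


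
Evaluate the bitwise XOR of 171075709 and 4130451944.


0b1010001100100110100001111101 ^ 0b11110110001100011011000111101000 = 0b11111100000000111101100110010101 = 4228110741

4228110741


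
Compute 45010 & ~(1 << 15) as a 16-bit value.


45010 & ~(1 << 15) = 12242

12242


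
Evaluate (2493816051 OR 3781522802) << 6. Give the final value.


Step 1: 2493816051 | 3781522802 = 4125490675
Step 2: 4125490675 << 6 = 264031403200

264031403200


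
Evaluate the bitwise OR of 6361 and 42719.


0b1100011011001 | 0b1010011011011111 = 0b1011111011011111 = 48863

48863


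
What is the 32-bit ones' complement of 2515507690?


2515507690 ^ 4294967295 = 1779459605

1779459605


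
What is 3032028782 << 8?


0b10110100101110010001011001101110 << 8 = 0b1011010010111001000101100110111000000000 = 776199368192

776199368192


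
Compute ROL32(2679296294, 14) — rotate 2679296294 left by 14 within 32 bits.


Rotate 0b10011111101100101101000100100110 left by 14 (32-bit) = 0b10110100010010011010011111101100 = 3024725996

3024725996
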